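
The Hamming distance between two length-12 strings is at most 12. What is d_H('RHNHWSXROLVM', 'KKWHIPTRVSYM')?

Differing positions: 1, 2, 3, 5, 6, 7, 9, 10, 11. Hamming distance = 9. The maximum possible Hamming distance for length-12 strings is 12, so d_H/12 = 9/12 = 0.75.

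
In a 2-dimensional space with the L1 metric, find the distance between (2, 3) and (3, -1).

Σ|x_i - y_i| = |2 - 3| + |3 - (-1)| = 1 + 4 = 5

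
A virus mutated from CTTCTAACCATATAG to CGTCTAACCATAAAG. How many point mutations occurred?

Differing positions: 2, 13. Hamming distance = 2.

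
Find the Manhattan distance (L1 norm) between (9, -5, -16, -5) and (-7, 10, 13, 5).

Σ|x_i - y_i| = |9 - (-7)| + |-5 - 10| + |-16 - 13| + |-5 - 5| = 16 + 15 + 29 + 10 = 70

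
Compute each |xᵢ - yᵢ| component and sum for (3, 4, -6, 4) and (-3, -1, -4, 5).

Σ|x_i - y_i| = |3 - (-3)| + |4 - (-1)| + |-6 - (-4)| + |4 - 5| = 6 + 5 + 2 + 1 = 14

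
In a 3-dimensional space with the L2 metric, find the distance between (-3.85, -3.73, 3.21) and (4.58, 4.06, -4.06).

(Σ|x_i - y_i|^2)^(1/2) = (|-3.85 - 4.58|^2 + |-3.73 - 4.06|^2 + |3.21 - (-4.06)|^2)^(1/2)
= (8.43^2 + 7.79^2 + 7.27^2)^(1/2) = (71.0649 + 60.6841 + 52.8529)^(1/2) = (184.6019)^(1/2) ≈ 13.5868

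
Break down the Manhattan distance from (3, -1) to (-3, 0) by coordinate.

Σ|x_i - y_i| = |3 - (-3)| + |-1 - 0| = 6 + 1 = 7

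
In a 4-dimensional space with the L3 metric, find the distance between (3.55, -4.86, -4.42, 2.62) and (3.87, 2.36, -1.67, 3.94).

(Σ|x_i - y_i|^3)^(1/3) = (|3.55 - 3.87|^3 + |-4.86 - 2.36|^3 + |-4.42 - (-1.67)|^3 + |2.62 - 3.94|^3)^(1/3)
= (0.32^3 + 7.22^3 + 2.75^3 + 1.32^3)^(1/3) ≈ (0.0328 + 376.367 + 20.7969 + 2.3)^(1/3) = (399.4967)^(1/3) ≈ 7.365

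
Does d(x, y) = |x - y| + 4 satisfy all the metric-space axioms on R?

No. d fails identity of indiscernibles (specifically d(x,x) = 0): d(-6, -6) = |-6 - (-6)| + 4 = 0 + 4 = 4 ≠ 0.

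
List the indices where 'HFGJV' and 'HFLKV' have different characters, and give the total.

Differing positions: 3, 4. Hamming distance = 2.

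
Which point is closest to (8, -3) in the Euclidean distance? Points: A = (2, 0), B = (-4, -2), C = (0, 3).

Distances: d(A) ≈ 6.7082, d(B) ≈ 12.0416, d(C) = 10. Nearest: A = (2, 0) with distance 6.7082.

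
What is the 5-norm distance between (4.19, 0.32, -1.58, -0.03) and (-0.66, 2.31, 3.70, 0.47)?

(Σ|x_i - y_i|^5)^(1/5) = (|4.19 - (-0.66)|^5 + |0.32 - 2.31|^5 + |-1.58 - 3.7|^5 + |-0.03 - 0.47|^5)^(1/5)
= (4.85^5 + 1.99^5 + 5.28^5 + 0.5^5)^(1/5) ≈ (2683.5438 + 31.208 + 4103.6434 + 0.0312)^(1/5) = (6818.4264)^(1/5) ≈ 5.8444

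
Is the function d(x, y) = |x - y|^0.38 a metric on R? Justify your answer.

Yes. With 0 < p = 0.38 ≤ 1, d(x,y) = |x-y|^0.38 is a metric on R. Non-negativity and symmetry are immediate; |x-y|^0.38 = 0 ⟺ |x-y| = 0 ⟺ x = y. For the triangle inequality, the function t ↦ t^0.38 is subadditive on [0,∞) when p ≤ 1, so |x-z|^0.38 ≤ (|x-y| + |y-z|)^0.38 ≤ |x-y|^0.38 + |y-z|^0.38.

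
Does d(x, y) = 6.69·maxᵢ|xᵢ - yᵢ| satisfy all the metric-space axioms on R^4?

Yes. The L∞ (Chebyshev) norm induces a metric on R^4, and multiplying a metric by a positive constant 6.69 > 0 preserves all four axioms: non-negativity (6.69·||x-y|| ≥ 0), identity (6.69·||x-y|| = 0 ⟺ ||x-y|| = 0 ⟺ x = y), symmetry (||x-y|| = ||y-x||), and the triangle inequality (6.69·||x-z|| ≤ 6.69·||x-y|| + 6.69·||y-z||). So d is a metric.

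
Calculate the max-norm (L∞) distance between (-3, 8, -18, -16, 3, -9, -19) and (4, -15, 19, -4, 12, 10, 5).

max(|x_i - y_i|) = max(|-3 - 4|, |8 - (-15)|, |-18 - 19|, |-16 - (-4)|, |3 - 12|, |-9 - 10|, |-19 - 5|) = max(7, 23, 37, 12, 9, 19, 24) = 37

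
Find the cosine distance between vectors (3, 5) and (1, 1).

With u = (3, 5), v = (1, 1):
u·v = 3·1 + 5·1 = 3 + 5 = 8.
|u| = √(3² + 5²) = √34, |v| = √(1² + 1²) = √2, so |u||v| = √(34·2) = √68.
cos θ = (u·v)/(|u||v|) = 8/√68 ≈ 0.9701
Cosine distance = 1 - cos θ ≈ 1 - 0.9701 = 0.0299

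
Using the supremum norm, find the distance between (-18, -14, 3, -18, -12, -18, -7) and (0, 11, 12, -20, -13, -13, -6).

max(|x_i - y_i|) = max(|-18 - 0|, |-14 - 11|, |3 - 12|, |-18 - (-20)|, |-12 - (-13)|, |-18 - (-13)|, |-7 - (-6)|) = max(18, 25, 9, 2, 1, 5, 1) = 25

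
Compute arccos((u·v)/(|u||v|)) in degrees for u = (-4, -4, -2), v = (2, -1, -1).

With u = (-4, -4, -2), v = (2, -1, -1):
u·v = (-4)·2 + (-4)·(-1) + (-2)·(-1) = (-8) + 4 + 2 = -2.
|u| = √((-4)² + (-4)² + (-2)²) = √36, |v| = √(2² + (-1)² + (-1)²) = √6, so |u||v| = √(36·6) = √216.
cos θ = (u·v)/(|u||v|) = -2/√216 ≈ -0.136083
θ = arccos(-0.136083) ≈ 97.82°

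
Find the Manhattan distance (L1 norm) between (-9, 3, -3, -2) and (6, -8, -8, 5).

Σ|x_i - y_i| = |-9 - 6| + |3 - (-8)| + |-3 - (-8)| + |-2 - 5| = 15 + 11 + 5 + 7 = 38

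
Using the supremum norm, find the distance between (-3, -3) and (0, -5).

max(|x_i - y_i|) = max(|-3 - 0|, |-3 - (-5)|) = max(3, 2) = 3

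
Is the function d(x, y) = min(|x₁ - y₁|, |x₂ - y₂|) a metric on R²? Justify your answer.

No. d fails identity of indiscernibles: take x = (3, 0) and y = (3, 5). Then d(x,y) = min(|3 - 3|, |0 - 5|) = min(0, 5) = 0, yet x ≠ y.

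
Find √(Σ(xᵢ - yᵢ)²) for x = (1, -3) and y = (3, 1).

√(Σ(x_i - y_i)²) = √((1 - 3)² + (-3 - 1)²)
= √((-2)² + (-4)²) = √(4 + 16) = √20 ≈ 4.4721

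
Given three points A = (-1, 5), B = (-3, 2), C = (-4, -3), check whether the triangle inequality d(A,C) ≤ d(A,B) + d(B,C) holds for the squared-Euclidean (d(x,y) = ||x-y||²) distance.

d(A,B) = 2² + 3² = 13, d(B,C) = 1² + 5² = 26, d(A,C) = 3² + 8² = 73.
d(A,C) = 73 > 13 + 26 = 39. Triangle inequality is VIOLATED. (Squared-Euclidean is not a metric — this is a counterexample.)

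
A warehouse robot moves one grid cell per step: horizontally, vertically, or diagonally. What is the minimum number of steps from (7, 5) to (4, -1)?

max(|x_i - y_i|) = max(|7 - 4|, |5 - (-1)|) = max(3, 6) = 6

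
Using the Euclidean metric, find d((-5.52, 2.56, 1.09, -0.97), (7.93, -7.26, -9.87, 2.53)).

√(Σ(x_i - y_i)²) = √((-5.52 - 7.93)² + (2.56 - (-7.26))² + (1.09 - (-9.87))² + (-0.97 - 2.53)²)
= √((-13.45)² + 9.82² + 10.96² + (-3.5)²) = √(180.9025 + 96.4324 + 120.1216 + 12.25) = √409.7065 ≈ 20.2412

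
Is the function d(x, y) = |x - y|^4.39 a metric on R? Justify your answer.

No. d(x,y) = |x-y|^4.39 fails the triangle inequality since p = 4.39 > 1. Counterexample: x = -2, y = -1, z = 4. d(x,z) = |-2 - 4|^4.39 = 6^4.39 ≈ 2606.6576, but d(x,y) + d(y,z) = 1^4.39 + 5^4.39 ≈ 1 + 1170.7882 = 1171.7882. Since 2606.6576 > 1171.7882, the triangle inequality is violated.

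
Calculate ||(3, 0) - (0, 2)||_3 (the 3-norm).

(Σ|x_i - y_i|^3)^(1/3) = (|3 - 0|^3 + |0 - 2|^3)^(1/3)
= (3^3 + 2^3)^(1/3) = (27 + 8)^(1/3) = (35)^(1/3) ≈ 3.2711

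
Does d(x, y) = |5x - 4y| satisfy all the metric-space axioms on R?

No. d fails symmetry: d(6, 4) = |5·6 - 4·4| = |14| = 14, but d(4, 6) = |5·4 - 4·6| = |-4| = 4. Since 14 ≠ 4, d(x,y) ≠ d(y,x) in general.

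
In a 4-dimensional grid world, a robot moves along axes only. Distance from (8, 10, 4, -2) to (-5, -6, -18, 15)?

Σ|x_i - y_i| = |8 - (-5)| + |10 - (-6)| + |4 - (-18)| + |-2 - 15| = 13 + 16 + 22 + 17 = 68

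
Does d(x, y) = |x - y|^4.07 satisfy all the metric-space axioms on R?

No. d(x,y) = |x-y|^4.07 fails the triangle inequality since p = 4.07 > 1. Counterexample: x = -5, y = -3, z = -2. d(x,z) = |-5 - (-2)|^4.07 = 3^4.07 ≈ 87.4749, but d(x,y) + d(y,z) = 2^4.07 + 1^4.07 ≈ 16.7955 + 1 = 17.7955. Since 87.4749 > 17.7955, the triangle inequality is violated.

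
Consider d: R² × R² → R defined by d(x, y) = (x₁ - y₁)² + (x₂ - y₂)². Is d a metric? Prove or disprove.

No. The squared Euclidean distance fails the triangle inequality. Counterexample: x = (0, 0), y = (5, 5), z = (10, 10). d(x,z) = 10² + 10² = 200, but d(x,y) + d(y,z) = (5² + 5²) + (5² + 5²) = 50 + 50 = 100. Since 200 > 100, the triangle inequality is violated. (Note: √d, the ordinary Euclidean distance, IS a metric.)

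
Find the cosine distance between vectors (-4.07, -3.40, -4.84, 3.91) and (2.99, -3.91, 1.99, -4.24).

With u = (-4.07, -3.40, -4.84, 3.91), v = (2.99, -3.91, 1.99, -4.24):
u·v = (-4.07)·2.99 + (-3.4)·(-3.91) + (-4.84)·1.99 + 3.91·(-4.24) = (-12.1693) + 13.294 + (-9.6316) + (-16.5784) = -25.0853.
|u| = √((-4.07)² + (-3.4)² + (-4.84)² + 3.91²) = √(16.5649 + 11.56 + 23.4256 + 15.2881) = √66.8386, |v| = √(2.99² + (-3.91)² + 1.99² + (-4.24)²) = √(8.9401 + 15.2881 + 3.9601 + 17.9776) = √46.1659.
cos θ = (u·v)/(|u||v|) = -25.0853/(√66.8386·√46.1659) ≈ -0.4516
Cosine distance = 1 - cos θ ≈ 1 - (-0.4516) = 1.4516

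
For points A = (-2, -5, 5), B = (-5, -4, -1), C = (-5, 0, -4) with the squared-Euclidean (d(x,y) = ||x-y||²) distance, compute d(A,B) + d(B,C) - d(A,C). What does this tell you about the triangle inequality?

d(A,B) = 3² + 1² + 6² = 46, d(B,C) = 0² + 4² + 3² = 25, d(A,C) = 3² + 5² + 9² = 115.
d(A,B) + d(B,C) - d(A,C) = 46 + 25 - 115 = 71 - 115 = -44. This is < 0, so the triangle inequality FAILS for these points (squared-Euclidean is not a metric).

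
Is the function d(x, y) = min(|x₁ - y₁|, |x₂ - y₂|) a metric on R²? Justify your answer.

No. d fails identity of indiscernibles: take x = (0, 0) and y = (0, 6). Then d(x,y) = min(|0 - 0|, |0 - 6|) = min(0, 6) = 0, yet x ≠ y.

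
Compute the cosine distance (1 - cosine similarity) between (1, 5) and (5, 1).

With u = (1, 5), v = (5, 1):
u·v = 1·5 + 5·1 = 5 + 5 = 10.
|u| = √(1² + 5²) = √26, |v| = √(5² + 1²) = √26, so |u||v| = √(26·26) = √676 = 26.
cos θ = (u·v)/(|u||v|) = 10/26 ≈ 0.3846
Cosine distance = 1 - cos θ ≈ 1 - 0.3846 = 0.6154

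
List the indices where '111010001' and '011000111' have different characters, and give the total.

Differing positions: 1, 5, 7, 8. Hamming distance = 4.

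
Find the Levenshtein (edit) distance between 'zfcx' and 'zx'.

Let D[i][j] be the edit distance between the first i characters of 'zfcx' and the first j characters of 'zx', with D[i][0] = i, D[0][j] = j, and D[i][j] = D[i-1][j-1] if the characters match, else 1 + min(D[i-1][j], D[i][j-1], D[i-1][j-1]). Filling the table (rows: prefixes of 'zfcx', columns: prefixes of 'zx'):
     ε  z  x
  ε  0  1  2
  z  1  0  1
  f  2  1  1
  c  3  2  2
  x  4  3  2
The bottom-right entry gives D[4][2] = 2, so no sequence of fewer than 2 edits works. Backtracking through the table gives one optimal edit sequence (2 edits):
  zfcx → zcx (del f @2)
  zcx → zx (del c @2)
Edit distance = 2.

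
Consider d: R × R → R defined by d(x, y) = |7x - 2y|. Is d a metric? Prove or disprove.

No. d fails symmetry: d(9, 7) = |7·9 - 2·7| = |49| = 49, but d(7, 9) = |7·7 - 2·9| = |31| = 31. Since 49 ≠ 31, d(x,y) ≠ d(y,x) in general.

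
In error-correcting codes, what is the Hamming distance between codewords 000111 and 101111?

Differing positions: 1, 3. Hamming distance = 2.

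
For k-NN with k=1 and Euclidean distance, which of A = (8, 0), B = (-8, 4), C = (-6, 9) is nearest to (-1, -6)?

Distances: d(A) ≈ 10.8167, d(B) ≈ 12.2066, d(C) ≈ 15.8114. Nearest: A = (8, 0) with distance 10.8167.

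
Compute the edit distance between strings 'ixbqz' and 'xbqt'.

Let D[i][j] be the edit distance between the first i characters of 'ixbqz' and the first j characters of 'xbqt', with D[i][0] = i, D[0][j] = j, and D[i][j] = D[i-1][j-1] if the characters match, else 1 + min(D[i-1][j], D[i][j-1], D[i-1][j-1]). Filling the table (rows: prefixes of 'ixbqz', columns: prefixes of 'xbqt'):
     ε  x  b  q  t
  ε  0  1  2  3  4
  i  1  1  2  3  4
  x  2  1  2  3  4
  b  3  2  1  2  3
  q  4  3  2  1  2
  z  5  4  3  2  2
The bottom-right entry gives D[5][4] = 2, so no sequence of fewer than 2 edits works. Backtracking through the table gives one optimal edit sequence (2 edits):
  ixbqz → xbqz (del i @1)
  xbqz → xbqt (sub z→t @4)
Edit distance = 2.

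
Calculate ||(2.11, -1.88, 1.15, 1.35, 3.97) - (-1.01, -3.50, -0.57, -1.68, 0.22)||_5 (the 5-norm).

(Σ|x_i - y_i|^5)^(1/5) = (|2.11 - (-1.01)|^5 + |-1.88 - (-3.5)|^5 + |1.15 - (-0.57)|^5 + |1.35 - (-1.68)|^5 + |3.97 - 0.22|^5)^(1/5)
= (3.12^5 + 1.62^5 + 1.72^5 + 3.03^5 + 3.75^5)^(1/5) ≈ (295.6467 + 11.1577 + 15.0537 + 255.3954 + 741.5771)^(1/5) = (1318.8306)^(1/5) ≈ 4.2076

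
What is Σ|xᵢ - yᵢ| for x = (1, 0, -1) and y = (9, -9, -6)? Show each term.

Σ|x_i - y_i| = |1 - 9| + |0 - (-9)| + |-1 - (-6)| = 8 + 9 + 5 = 22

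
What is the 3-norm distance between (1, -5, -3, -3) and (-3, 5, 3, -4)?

(Σ|x_i - y_i|^3)^(1/3) = (|1 - (-3)|^3 + |-5 - 5|^3 + |-3 - 3|^3 + |-3 - (-4)|^3)^(1/3)
= (4^3 + 10^3 + 6^3 + 1^3)^(1/3) = (64 + 1000 + 216 + 1)^(1/3) = (1281)^(1/3) ≈ 10.8605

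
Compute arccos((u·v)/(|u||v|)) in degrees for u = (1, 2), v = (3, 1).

With u = (1, 2), v = (3, 1):
u·v = 1·3 + 2·1 = 3 + 2 = 5.
|u| = √(1² + 2²) = √5, |v| = √(3² + 1²) = √10, so |u||v| = √(5·10) = √50.
cos θ = (u·v)/(|u||v|) = 5/√50 ≈ 0.707107
θ = arccos(0.707107) ≈ 45°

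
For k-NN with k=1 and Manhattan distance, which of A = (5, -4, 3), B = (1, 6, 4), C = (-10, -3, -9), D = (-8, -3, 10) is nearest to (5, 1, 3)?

Distances: d(A) = 5, d(B) = 10, d(C) = 31, d(D) = 24. Nearest: A = (5, -4, 3) with distance 5.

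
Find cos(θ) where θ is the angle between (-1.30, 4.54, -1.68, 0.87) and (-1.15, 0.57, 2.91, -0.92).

With u = (-1.30, 4.54, -1.68, 0.87), v = (-1.15, 0.57, 2.91, -0.92):
u·v = (-1.3)·(-1.15) + 4.54·0.57 + (-1.68)·2.91 + 0.87·(-0.92) = 1.495 + 2.5878 + (-4.8888) + (-0.8004) = -1.6064.
|u| = √((-1.3)² + 4.54² + (-1.68)² + 0.87²) = √(1.69 + 20.6116 + 2.8224 + 0.7569) = √25.8809, |v| = √((-1.15)² + 0.57² + 2.91² + (-0.92)²) = √(1.3225 + 0.3249 + 8.4681 + 0.8464) = √10.9619.
cos θ = (u·v)/(|u||v|) = -1.6064/(√25.8809·√10.9619) ≈ -0.0954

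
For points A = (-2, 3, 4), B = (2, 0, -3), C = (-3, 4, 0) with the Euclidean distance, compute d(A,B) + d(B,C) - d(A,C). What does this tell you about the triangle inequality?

d(A,B) = √(4² + 3² + 7²) = √74 ≈ 8.6023, d(B,C) = √(5² + 4² + 3²) = √50 ≈ 7.0711, d(A,C) = √(1² + 1² + 4²) = √18 ≈ 4.2426.
d(A,B) + d(B,C) - d(A,C) = 8.6023 + 7.0711 - 4.2426 = 15.6734 - 4.2426 = 11.4308 (to 4 decimal places). This is ≥ 0, so the triangle inequality holds for these points.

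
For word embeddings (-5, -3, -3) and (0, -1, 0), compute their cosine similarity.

With u = (-5, -3, -3), v = (0, -1, 0):
u·v = (-5)·0 + (-3)·(-1) + (-3)·0 = 0 + 3 + 0 = 3.
|u| = √((-5)² + (-3)² + (-3)²) = √43, |v| = √(0² + (-1)² + 0²) = √1, so |u||v| = √(43·1) = √43.
cos θ = (u·v)/(|u||v|) = 3/√43 ≈ 0.4575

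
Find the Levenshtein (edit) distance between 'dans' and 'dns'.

Let D[i][j] be the edit distance between the first i characters of 'dans' and the first j characters of 'dns', with D[i][0] = i, D[0][j] = j, and D[i][j] = D[i-1][j-1] if the characters match, else 1 + min(D[i-1][j], D[i][j-1], D[i-1][j-1]). Filling the table (rows: prefixes of 'dans', columns: prefixes of 'dns'):
     ε  d  n  s
  ε  0  1  2  3
  d  1  0  1  2
  a  2  1  1  2
  n  3  2  1  2
  s  4  3  2  1
The bottom-right entry gives D[4][3] = 1, so no sequence of fewer than 1 edit works. Backtracking through the table gives one optimal edit sequence (1 edit):
  dans → dns (del a @2)
Edit distance = 1.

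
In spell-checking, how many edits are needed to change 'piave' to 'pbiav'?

Let D[i][j] be the edit distance between the first i characters of 'piave' and the first j characters of 'pbiav', with D[i][0] = i, D[0][j] = j, and D[i][j] = D[i-1][j-1] if the characters match, else 1 + min(D[i-1][j], D[i][j-1], D[i-1][j-1]). Filling the table (rows: prefixes of 'piave', columns: prefixes of 'pbiav'):
     ε  p  b  i  a  v
  ε  0  1  2  3  4  5
  p  1  0  1  2  3  4
  i  2  1  1  1  2  3
  a  3  2  2  2  1  2
  v  4  3  3  3  2  1
  e  5  4  4  4  3  2
The bottom-right entry gives D[5][5] = 2, so no sequence of fewer than 2 edits works. Backtracking through the table gives one optimal edit sequence (2 edits):
  piave → pbiave (ins b @2)
  pbiave → pbiav (del e @6)
Edit distance = 2.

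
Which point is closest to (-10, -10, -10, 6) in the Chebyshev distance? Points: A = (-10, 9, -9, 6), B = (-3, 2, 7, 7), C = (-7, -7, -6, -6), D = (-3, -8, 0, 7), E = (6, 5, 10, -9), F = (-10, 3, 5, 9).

Distances: d(A) = 19, d(B) = 17, d(C) = 12, d(D) = 10, d(E) = 20, d(F) = 15. Nearest: D = (-3, -8, 0, 7) with distance 10.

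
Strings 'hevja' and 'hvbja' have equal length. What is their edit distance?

Let D[i][j] be the edit distance between the first i characters of 'hevja' and the first j characters of 'hvbja', with D[i][0] = i, D[0][j] = j, and D[i][j] = D[i-1][j-1] if the characters match, else 1 + min(D[i-1][j], D[i][j-1], D[i-1][j-1]). Filling the table (rows: prefixes of 'hevja', columns: prefixes of 'hvbja'):
     ε  h  v  b  j  a
  ε  0  1  2  3  4  5
  h  1  0  1  2  3  4
  e  2  1  1  2  3  4
  v  3  2  1  2  3  4
  j  4  3  2  2  2  3
  a  5  4  3  3  3  2
The bottom-right entry gives D[5][5] = 2, so no sequence of fewer than 2 edits works. Backtracking through the table gives one optimal edit sequence (2 edits):
  hevja → hvvja (sub e→v @2)
  hvvja → hvbja (sub v→b @3)
Edit distance = 2.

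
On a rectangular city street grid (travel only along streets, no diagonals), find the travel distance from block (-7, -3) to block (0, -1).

Σ|x_i - y_i| = |-7 - 0| + |-3 - (-1)| = 7 + 2 = 9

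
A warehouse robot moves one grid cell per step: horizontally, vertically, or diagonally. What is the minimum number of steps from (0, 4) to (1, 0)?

max(|x_i - y_i|) = max(|0 - 1|, |4 - 0|) = max(1, 4) = 4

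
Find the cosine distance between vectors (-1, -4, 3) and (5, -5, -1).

With u = (-1, -4, 3), v = (5, -5, -1):
u·v = (-1)·5 + (-4)·(-5) + 3·(-1) = (-5) + 20 + (-3) = 12.
|u| = √((-1)² + (-4)² + 3²) = √26, |v| = √(5² + (-5)² + (-1)²) = √51, so |u||v| = √(26·51) = √1326.
cos θ = (u·v)/(|u||v|) = 12/√1326 ≈ 0.3295
Cosine distance = 1 - cos θ ≈ 1 - 0.3295 = 0.6705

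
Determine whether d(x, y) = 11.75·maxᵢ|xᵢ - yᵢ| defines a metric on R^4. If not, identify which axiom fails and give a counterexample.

Yes. The L∞ (Chebyshev) norm induces a metric on R^4, and multiplying a metric by a positive constant 11.75 > 0 preserves all four axioms: non-negativity (11.75·||x-y|| ≥ 0), identity (11.75·||x-y|| = 0 ⟺ ||x-y|| = 0 ⟺ x = y), symmetry (||x-y|| = ||y-x||), and the triangle inequality (11.75·||x-z|| ≤ 11.75·||x-y|| + 11.75·||y-z||). So d is a metric.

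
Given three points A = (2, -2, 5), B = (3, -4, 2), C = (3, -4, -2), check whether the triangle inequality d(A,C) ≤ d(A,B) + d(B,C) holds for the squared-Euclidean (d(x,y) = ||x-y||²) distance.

d(A,B) = 1² + 2² + 3² = 14, d(B,C) = 0² + 0² + 4² = 16, d(A,C) = 1² + 2² + 7² = 54.
d(A,C) = 54 > 14 + 16 = 30. Triangle inequality is VIOLATED. (Squared-Euclidean is not a metric — this is a counterexample.)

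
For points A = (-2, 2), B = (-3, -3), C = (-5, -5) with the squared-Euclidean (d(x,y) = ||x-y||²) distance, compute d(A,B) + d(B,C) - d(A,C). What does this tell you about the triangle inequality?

d(A,B) = 1² + 5² = 26, d(B,C) = 2² + 2² = 8, d(A,C) = 3² + 7² = 58.
d(A,B) + d(B,C) - d(A,C) = 26 + 8 - 58 = 34 - 58 = -24. This is < 0, so the triangle inequality FAILS for these points (squared-Euclidean is not a metric).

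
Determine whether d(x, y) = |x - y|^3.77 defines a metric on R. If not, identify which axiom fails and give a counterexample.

No. d(x,y) = |x-y|^3.77 fails the triangle inequality since p = 3.77 > 1. Counterexample: x = 5, y = 17, z = 26. d(x,z) = |5 - 26|^3.77 = 21^3.77 ≈ 96553.2154, but d(x,y) + d(y,z) = 12^3.77 + 9^3.77 ≈ 11708.8245 + 3958.1683 = 15666.9928. Since 96553.2154 > 15666.9928, the triangle inequality is violated.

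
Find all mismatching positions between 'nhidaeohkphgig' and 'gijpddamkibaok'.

Differing positions: 1, 2, 3, 4, 5, 6, 7, 8, 10, 11, 12, 13, 14. Hamming distance = 13.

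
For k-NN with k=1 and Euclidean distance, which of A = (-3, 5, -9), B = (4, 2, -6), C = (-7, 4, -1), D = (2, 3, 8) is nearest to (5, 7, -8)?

Distances: d(A) ≈ 8.3066, d(B) ≈ 5.4772, d(C) ≈ 14.2127, d(D) ≈ 16.7631. Nearest: B = (4, 2, -6) with distance 5.4772.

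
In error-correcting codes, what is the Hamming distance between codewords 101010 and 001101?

Differing positions: 1, 4, 5, 6. Hamming distance = 4.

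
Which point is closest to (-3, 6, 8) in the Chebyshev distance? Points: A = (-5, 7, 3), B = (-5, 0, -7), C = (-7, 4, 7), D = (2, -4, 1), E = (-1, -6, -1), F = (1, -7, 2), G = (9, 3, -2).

Distances: d(A) = 5, d(B) = 15, d(C) = 4, d(D) = 10, d(E) = 12, d(F) = 13, d(G) = 12. Nearest: C = (-7, 4, 7) with distance 4.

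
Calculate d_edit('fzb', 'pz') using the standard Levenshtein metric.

Let D[i][j] be the edit distance between the first i characters of 'fzb' and the first j characters of 'pz', with D[i][0] = i, D[0][j] = j, and D[i][j] = D[i-1][j-1] if the characters match, else 1 + min(D[i-1][j], D[i][j-1], D[i-1][j-1]). Filling the table (rows: prefixes of 'fzb', columns: prefixes of 'pz'):
     ε  p  z
  ε  0  1  2
  f  1  1  2
  z  2  2  1
  b  3  3  2
The bottom-right entry gives D[3][2] = 2, so no sequence of fewer than 2 edits works. Backtracking through the table gives one optimal edit sequence (2 edits):
  fzb → pzb (sub f→p @1)
  pzb → pz (del b @3)
Edit distance = 2.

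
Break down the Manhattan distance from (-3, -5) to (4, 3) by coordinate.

Σ|x_i - y_i| = |-3 - 4| + |-5 - 3| = 7 + 8 = 15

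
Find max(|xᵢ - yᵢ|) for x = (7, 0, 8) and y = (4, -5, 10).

max(|x_i - y_i|) = max(|7 - 4|, |0 - (-5)|, |8 - 10|) = max(3, 5, 2) = 5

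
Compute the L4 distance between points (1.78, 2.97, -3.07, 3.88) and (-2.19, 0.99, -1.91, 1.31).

(Σ|x_i - y_i|^4)^(1/4) = (|1.78 - (-2.19)|^4 + |2.97 - 0.99|^4 + |-3.07 - (-1.91)|^4 + |3.88 - 1.31|^4)^(1/4)
= (3.97^4 + 1.98^4 + 1.16^4 + 2.57^4)^(1/4) ≈ (248.406 + 15.3695 + 1.8106 + 43.6247)^(1/4) = (309.2108)^(1/4) ≈ 4.1934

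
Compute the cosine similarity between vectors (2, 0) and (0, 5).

With u = (2, 0), v = (0, 5):
u·v = 2·0 + 0·5 = 0 + 0 = 0.
|u| = √(2² + 0²) = √4, |v| = √(0² + 5²) = √25, so |u||v| = √(4·25) = √100 = 10.
cos θ = (u·v)/(|u||v|) = 0/10 = 0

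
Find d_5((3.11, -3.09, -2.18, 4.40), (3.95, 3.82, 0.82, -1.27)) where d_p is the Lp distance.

(Σ|x_i - y_i|^5)^(1/5) = (|3.11 - 3.95|^5 + |-3.09 - 3.82|^5 + |-2.18 - 0.82|^5 + |4.4 - (-1.27)|^5)^(1/5)
= (0.84^5 + 6.91^5 + 3^5 + 5.67^5)^(1/5) ≈ (0.4182 + 15753.9781 + 243 + 5860.2385)^(1/5) = (21857.6348)^(1/5) ≈ 7.3777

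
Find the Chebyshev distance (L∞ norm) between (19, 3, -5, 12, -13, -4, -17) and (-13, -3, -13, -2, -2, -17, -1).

max(|x_i - y_i|) = max(|19 - (-13)|, |3 - (-3)|, |-5 - (-13)|, |12 - (-2)|, |-13 - (-2)|, |-4 - (-17)|, |-17 - (-1)|) = max(32, 6, 8, 14, 11, 13, 16) = 32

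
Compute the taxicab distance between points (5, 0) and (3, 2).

Σ|x_i - y_i| = |5 - 3| + |0 - 2| = 2 + 2 = 4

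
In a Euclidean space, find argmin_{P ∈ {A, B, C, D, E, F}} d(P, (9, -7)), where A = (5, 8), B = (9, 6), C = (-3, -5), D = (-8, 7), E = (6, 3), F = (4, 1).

Distances: d(A) ≈ 15.5242, d(B) = 13, d(C) ≈ 12.1655, d(D) ≈ 22.0227, d(E) ≈ 10.4403, d(F) ≈ 9.434. Nearest: F = (4, 1) with distance 9.434.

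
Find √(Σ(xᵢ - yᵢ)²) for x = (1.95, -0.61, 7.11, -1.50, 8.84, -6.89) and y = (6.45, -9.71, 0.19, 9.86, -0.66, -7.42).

√(Σ(x_i - y_i)²) = √((1.95 - 6.45)² + (-0.61 - (-9.71))² + (7.11 - 0.19)² + (-1.5 - 9.86)² + (8.84 - (-0.66))² + (-6.89 - (-7.42))²)
= √((-4.5)² + 9.1² + 6.92² + (-11.36)² + 9.5² + 0.53²) = √(20.25 + 82.81 + 47.8864 + 129.0496 + 90.25 + 0.2809) = √370.5269 ≈ 19.2491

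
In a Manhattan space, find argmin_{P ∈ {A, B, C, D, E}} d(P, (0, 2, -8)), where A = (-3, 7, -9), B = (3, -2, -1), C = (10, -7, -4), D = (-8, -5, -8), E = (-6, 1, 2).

Distances: d(A) = 9, d(B) = 14, d(C) = 23, d(D) = 15, d(E) = 17. Nearest: A = (-3, 7, -9) with distance 9.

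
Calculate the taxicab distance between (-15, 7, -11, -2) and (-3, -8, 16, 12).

Σ|x_i - y_i| = |-15 - (-3)| + |7 - (-8)| + |-11 - 16| + |-2 - 12| = 12 + 15 + 27 + 14 = 68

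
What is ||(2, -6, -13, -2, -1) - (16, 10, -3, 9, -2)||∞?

max(|x_i - y_i|) = max(|2 - 16|, |-6 - 10|, |-13 - (-3)|, |-2 - 9|, |-1 - (-2)|) = max(14, 16, 10, 11, 1) = 16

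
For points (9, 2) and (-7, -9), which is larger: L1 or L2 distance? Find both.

L1 = |9 - (-7)| + |2 - (-9)| = 16 + 11 = 27
L2 = √(16² + 11²) = √377 ≈ 19.4165
L1 ≥ L2 always (equality iff movement is along one axis); L1 > L2 here.
Ratio L1/L2 = 27/√377 ≈ 1.3906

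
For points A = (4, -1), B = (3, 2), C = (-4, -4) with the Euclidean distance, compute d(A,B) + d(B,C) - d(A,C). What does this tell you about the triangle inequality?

d(A,B) = √(1² + 3²) = √10 ≈ 3.1623, d(B,C) = √(7² + 6²) = √85 ≈ 9.2195, d(A,C) = √(8² + 3²) = √73 ≈ 8.544.
d(A,B) + d(B,C) - d(A,C) = 3.1623 + 9.2195 - 8.544 = 12.3818 - 8.544 = 3.8378 (to 4 decimal places). This is ≥ 0, so the triangle inequality holds for these points.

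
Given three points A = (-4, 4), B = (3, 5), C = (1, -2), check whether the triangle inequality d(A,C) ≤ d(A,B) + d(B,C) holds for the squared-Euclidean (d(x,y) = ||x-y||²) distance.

d(A,B) = 7² + 1² = 50, d(B,C) = 2² + 7² = 53, d(A,C) = 5² + 6² = 61.
d(A,C) = 61 ≤ 50 + 53 = 103. Triangle inequality is satisfied.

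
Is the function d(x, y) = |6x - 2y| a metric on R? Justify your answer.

No. d fails symmetry: d(5, 4) = |6·5 - 2·4| = |22| = 22, but d(4, 5) = |6·4 - 2·5| = |14| = 14. Since 22 ≠ 14, d(x,y) ≠ d(y,x) in general.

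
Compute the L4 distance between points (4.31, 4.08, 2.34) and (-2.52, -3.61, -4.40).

(Σ|x_i - y_i|^4)^(1/4) = (|4.31 - (-2.52)|^4 + |4.08 - (-3.61)|^4 + |2.34 - (-4.4)|^4)^(1/4)
= (6.83^4 + 7.69^4 + 6.74^4)^(1/4) ≈ (2176.1199 + 3497.0783 + 2063.6668)^(1/4) = (7736.865)^(1/4) ≈ 9.3787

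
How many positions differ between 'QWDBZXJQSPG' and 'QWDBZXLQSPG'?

Differing positions: 7. Hamming distance = 1.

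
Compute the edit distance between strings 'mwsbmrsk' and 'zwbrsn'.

Let D[i][j] be the edit distance between the first i characters of 'mwsbmrsk' and the first j characters of 'zwbrsn', with D[i][0] = i, D[0][j] = j, and D[i][j] = D[i-1][j-1] if the characters match, else 1 + min(D[i-1][j], D[i][j-1], D[i-1][j-1]). Filling the table (rows: prefixes of 'mwsbmrsk', columns: prefixes of 'zwbrsn'):
     ε  z  w  b  r  s  n
  ε  0  1  2  3  4  5  6
  m  1  1  2  3  4  5  6
  w  2  2  1  2  3  4  5
  s  3  3  2  2  3  3  4
  b  4  4  3  2  3  4  4
  m  5  5  4  3  3  4  5
  r  6  6  5  4  3  4  5
  s  7  7  6  5  4  3  4
  k  8  8  7  6  5  4  4
The bottom-right entry gives D[8][6] = 4, so no sequence of fewer than 4 edits works. Backtracking through the table gives one optimal edit sequence (4 edits):
  mwsbmrsk → zwsbmrsk (sub m→z @1)
  zwsbmrsk → zwbmrsk (del s @3)
  zwbmrsk → zwbrsk (del m @4)
  zwbrsk → zwbrsn (sub k→n @6)
Edit distance = 4.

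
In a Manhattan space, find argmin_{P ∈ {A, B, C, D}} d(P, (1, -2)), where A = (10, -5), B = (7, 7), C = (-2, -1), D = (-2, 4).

Distances: d(A) = 12, d(B) = 15, d(C) = 4, d(D) = 9. Nearest: C = (-2, -1) with distance 4.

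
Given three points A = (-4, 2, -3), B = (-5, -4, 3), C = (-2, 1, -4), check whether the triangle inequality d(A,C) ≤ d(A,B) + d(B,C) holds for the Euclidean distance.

d(A,B) = √(1² + 6² + 6²) = √73 ≈ 8.544, d(B,C) = √(3² + 5² + 7²) = √83 ≈ 9.1104, d(A,C) = √(2² + 1² + 1²) = √6 ≈ 2.4495.
d(A,C) ≈ 2.4495 ≤ 8.544 + 9.1104 = 17.6544. Triangle inequality is satisfied.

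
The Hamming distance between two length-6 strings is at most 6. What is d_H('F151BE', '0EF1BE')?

Differing positions: 1, 2, 3. Hamming distance = 3. The maximum possible Hamming distance for length-6 strings is 6, so d_H/6 = 3/6 = 0.5.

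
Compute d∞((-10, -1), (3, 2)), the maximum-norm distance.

max(|x_i - y_i|) = max(|-10 - 3|, |-1 - 2|) = max(13, 3) = 13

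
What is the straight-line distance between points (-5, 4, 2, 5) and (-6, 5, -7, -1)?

√(Σ(x_i - y_i)²) = √((-5 - (-6))² + (4 - 5)² + (2 - (-7))² + (5 - (-1))²)
= √(1² + (-1)² + 9² + 6²) = √(1 + 1 + 81 + 36) = √119 ≈ 10.9087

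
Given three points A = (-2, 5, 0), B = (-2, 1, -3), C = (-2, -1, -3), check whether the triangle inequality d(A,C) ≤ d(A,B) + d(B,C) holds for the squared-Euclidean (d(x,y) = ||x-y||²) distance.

d(A,B) = 0² + 4² + 3² = 25, d(B,C) = 0² + 2² + 0² = 4, d(A,C) = 0² + 6² + 3² = 45.
d(A,C) = 45 > 25 + 4 = 29. Triangle inequality is VIOLATED. (Squared-Euclidean is not a metric — this is a counterexample.)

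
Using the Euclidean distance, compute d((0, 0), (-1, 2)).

(Σ|x_i - y_i|^2)^(1/2) = (|0 - (-1)|^2 + |0 - 2|^2)^(1/2)
= (1^2 + 2^2)^(1/2) = (1 + 4)^(1/2) = (5)^(1/2) ≈ 2.2361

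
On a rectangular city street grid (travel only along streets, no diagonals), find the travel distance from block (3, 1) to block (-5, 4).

Σ|x_i - y_i| = |3 - (-5)| + |1 - 4| = 8 + 3 = 11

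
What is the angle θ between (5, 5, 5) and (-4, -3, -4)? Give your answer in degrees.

With u = (5, 5, 5), v = (-4, -3, -4):
u·v = 5·(-4) + 5·(-3) + 5·(-4) = (-20) + (-15) + (-20) = -55.
|u| = √(5² + 5² + 5²) = √75, |v| = √((-4)² + (-3)² + (-4)²) = √41, so |u||v| = √(75·41) = √3075.
cos θ = (u·v)/(|u||v|) = -55/√3075 ≈ -0.991837
θ = arccos(-0.991837) ≈ 172.67°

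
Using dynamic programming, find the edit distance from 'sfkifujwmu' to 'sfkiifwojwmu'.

Let D[i][j] be the edit distance between the first i characters of 'sfkifujwmu' and the first j characters of 'sfkiifwojwmu', with D[i][0] = i, D[0][j] = j, and D[i][j] = D[i-1][j-1] if the characters match, else 1 + min(D[i-1][j], D[i][j-1], D[i-1][j-1]). Filling the table (rows: prefixes of 'sfkifujwmu', columns: prefixes of 'sfkiifwojwmu'):
     ε  s  f  k  i  i  f  w  o  j  w  m  u
  ε  0  1  2  3  4  5  6  7  8  9 10 11 12
  s  1  0  1  2  3  4  5  6  7  8  9 10 11
  f  2  1  0  1  2  3  4  5  6  7  8  9 10
  k  3  2  1  0  1  2  3  4  5  6  7  8  9
  i  4  3  2  1  0  1  2  3  4  5  6  7  8
  f  5  4  3  2  1  1  1  2  3  4  5  6  7
  u  6  5  4  3  2  2  2  2  3  4  5  6  6
  j  7  6  5  4  3  3  3  3  3  3  4  5  6
  w  8  7  6  5  4  4  4  3  4  4  3  4  5
  m  9  8  7  6  5  5  5  4  4  5  4  3  4
  u 10  9  8  7  6  6  6  5  5  5  5  4  3
The bottom-right entry gives D[10][12] = 3, so no sequence of fewer than 3 edits works. Backtracking through the table gives one optimal edit sequence (3 edits):
  sfkifujwmu → sfkiifujwmu (ins i @4)
  sfkiifujwmu → sfkiifwujwmu (ins w @7)
  sfkiifwujwmu → sfkiifwojwmu (sub u→o @8)
Edit distance = 3.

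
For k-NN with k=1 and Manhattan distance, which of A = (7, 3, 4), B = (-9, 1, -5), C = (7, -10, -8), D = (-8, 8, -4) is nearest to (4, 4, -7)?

Distances: d(A) = 15, d(B) = 18, d(C) = 18, d(D) = 19. Nearest: A = (7, 3, 4) with distance 15.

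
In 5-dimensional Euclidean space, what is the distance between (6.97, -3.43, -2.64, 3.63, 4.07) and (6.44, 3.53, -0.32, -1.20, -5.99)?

√(Σ(x_i - y_i)²) = √((6.97 - 6.44)² + (-3.43 - 3.53)² + (-2.64 - (-0.32))² + (3.63 - (-1.2))² + (4.07 - (-5.99))²)
= √(0.53² + (-6.96)² + (-2.32)² + 4.83² + 10.06²) = √(0.2809 + 48.4416 + 5.3824 + 23.3289 + 101.2036) = √178.6374 ≈ 13.3655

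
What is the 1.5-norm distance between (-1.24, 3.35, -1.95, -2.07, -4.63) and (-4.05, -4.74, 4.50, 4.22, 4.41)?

(Σ|x_i - y_i|^1.5)^(1/1.5) = (|-1.24 - (-4.05)|^1.5 + |3.35 - (-4.74)|^1.5 + |-1.95 - 4.5|^1.5 + |-2.07 - 4.22|^1.5 + |-4.63 - 4.41|^1.5)^(1/1.5)
= (2.81^1.5 + 8.09^1.5 + 6.45^1.5 + 6.29^1.5 + 9.04^1.5)^(1/1.5) ≈ (4.7104 + 23.0103 + 16.381 + 15.7752 + 27.1802)^(1/1.5) = (87.0571)^(1/1.5) ≈ 19.6428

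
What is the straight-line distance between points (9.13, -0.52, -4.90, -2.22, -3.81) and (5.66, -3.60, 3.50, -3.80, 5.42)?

√(Σ(x_i - y_i)²) = √((9.13 - 5.66)² + (-0.52 - (-3.6))² + (-4.9 - 3.5)² + (-2.22 - (-3.8))² + (-3.81 - 5.42)²)
= √(3.47² + 3.08² + (-8.4)² + 1.58² + (-9.23)²) = √(12.0409 + 9.4864 + 70.56 + 2.4964 + 85.1929) = √179.7766 ≈ 13.4081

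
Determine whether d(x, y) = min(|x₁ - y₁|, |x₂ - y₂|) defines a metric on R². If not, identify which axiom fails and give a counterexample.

No. d fails identity of indiscernibles: take x = (-3, 0) and y = (-3, 5). Then d(x,y) = min(|-3 - (-3)|, |0 - 5|) = min(0, 5) = 0, yet x ≠ y.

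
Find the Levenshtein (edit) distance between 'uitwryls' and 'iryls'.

Let D[i][j] be the edit distance between the first i characters of 'uitwryls' and the first j characters of 'iryls', with D[i][0] = i, D[0][j] = j, and D[i][j] = D[i-1][j-1] if the characters match, else 1 + min(D[i-1][j], D[i][j-1], D[i-1][j-1]). Filling the table (rows: prefixes of 'uitwryls', columns: prefixes of 'iryls'):
     ε  i  r  y  l  s
  ε  0  1  2  3  4  5
  u  1  1  2  3  4  5
  i  2  1  2  3  4  5
  t  3  2  2  3  4  5
  w  4  3  3  3  4  5
  r  5  4  3  4  4  5
  y  6  5  4  3  4  5
  l  7  6  5  4  3  4
  s  8  7  6  5  4  3
The bottom-right entry gives D[8][5] = 3, so no sequence of fewer than 3 edits works. Backtracking through the table gives one optimal edit sequence (3 edits):
  uitwryls → itwryls (del u @1)
  itwryls → iwryls (del t @2)
  iwryls → iryls (del w @2)
Edit distance = 3.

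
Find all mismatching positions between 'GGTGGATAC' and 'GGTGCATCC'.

Differing positions: 5, 8. Hamming distance = 2.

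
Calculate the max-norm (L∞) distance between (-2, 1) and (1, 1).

max(|x_i - y_i|) = max(|-2 - 1|, |1 - 1|) = max(3, 0) = 3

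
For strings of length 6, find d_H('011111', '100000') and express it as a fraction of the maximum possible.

Differing positions: 1, 2, 3, 4, 5, 6. Hamming distance = 6. The maximum possible Hamming distance for length-6 strings is 6, so d_H/6 = 6/6 = 1.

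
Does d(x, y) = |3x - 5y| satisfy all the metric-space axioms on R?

No. d fails symmetry: d(8, 4) = |3·8 - 5·4| = |4| = 4, but d(4, 8) = |3·4 - 5·8| = |-28| = 28. Since 4 ≠ 28, d(x,y) ≠ d(y,x) in general.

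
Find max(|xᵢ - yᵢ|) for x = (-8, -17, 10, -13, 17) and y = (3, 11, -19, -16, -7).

max(|x_i - y_i|) = max(|-8 - 3|, |-17 - 11|, |10 - (-19)|, |-13 - (-16)|, |17 - (-7)|) = max(11, 28, 29, 3, 24) = 29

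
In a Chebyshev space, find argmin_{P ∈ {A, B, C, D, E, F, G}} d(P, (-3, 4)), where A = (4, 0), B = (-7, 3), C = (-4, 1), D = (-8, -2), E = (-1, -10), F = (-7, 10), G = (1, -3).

Distances: d(A) = 7, d(B) = 4, d(C) = 3, d(D) = 6, d(E) = 14, d(F) = 6, d(G) = 7. Nearest: C = (-4, 1) with distance 3.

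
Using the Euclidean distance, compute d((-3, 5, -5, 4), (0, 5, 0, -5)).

(Σ|x_i - y_i|^2)^(1/2) = (|-3 - 0|^2 + |5 - 5|^2 + |-5 - 0|^2 + |4 - (-5)|^2)^(1/2)
= (3^2 + 0^2 + 5^2 + 9^2)^(1/2) = (9 + 0 + 25 + 81)^(1/2) = (115)^(1/2) ≈ 10.7238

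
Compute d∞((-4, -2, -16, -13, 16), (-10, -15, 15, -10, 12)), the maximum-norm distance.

max(|x_i - y_i|) = max(|-4 - (-10)|, |-2 - (-15)|, |-16 - 15|, |-13 - (-10)|, |16 - 12|) = max(6, 13, 31, 3, 4) = 31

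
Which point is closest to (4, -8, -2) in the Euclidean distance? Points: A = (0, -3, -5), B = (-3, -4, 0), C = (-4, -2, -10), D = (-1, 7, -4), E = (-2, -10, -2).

Distances: d(A) ≈ 7.0711, d(B) ≈ 8.3066, d(C) ≈ 12.8062, d(D) ≈ 15.9374, d(E) ≈ 6.3246. Nearest: E = (-2, -10, -2) with distance 6.3246.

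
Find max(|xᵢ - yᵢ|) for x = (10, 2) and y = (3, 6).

max(|x_i - y_i|) = max(|10 - 3|, |2 - 6|) = max(7, 4) = 7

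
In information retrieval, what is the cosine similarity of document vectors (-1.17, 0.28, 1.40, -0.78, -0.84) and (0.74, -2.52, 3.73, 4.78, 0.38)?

With u = (-1.17, 0.28, 1.40, -0.78, -0.84), v = (0.74, -2.52, 3.73, 4.78, 0.38):
u·v = (-1.17)·0.74 + 0.28·(-2.52) + 1.4·3.73 + (-0.78)·4.78 + (-0.84)·0.38 = (-0.8658) + (-0.7056) + 5.222 + (-3.7284) + (-0.3192) = -0.397.
|u| = √((-1.17)² + 0.28² + 1.4² + (-0.78)² + (-0.84)²) = √(1.3689 + 0.0784 + 1.96 + 0.6084 + 0.7056) = √4.7213, |v| = √(0.74² + (-2.52)² + 3.73² + 4.78² + 0.38²) = √(0.5476 + 6.3504 + 13.9129 + 22.8484 + 0.1444) = √43.8037.
cos θ = (u·v)/(|u||v|) = -0.397/(√4.7213·√43.8037) ≈ -0.0276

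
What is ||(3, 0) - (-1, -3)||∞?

max(|x_i - y_i|) = max(|3 - (-1)|, |0 - (-3)|) = max(4, 3) = 4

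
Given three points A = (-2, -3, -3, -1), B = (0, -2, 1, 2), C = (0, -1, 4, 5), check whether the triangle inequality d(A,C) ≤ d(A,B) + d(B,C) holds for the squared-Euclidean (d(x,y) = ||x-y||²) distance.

d(A,B) = 2² + 1² + 4² + 3² = 30, d(B,C) = 0² + 1² + 3² + 3² = 19, d(A,C) = 2² + 2² + 7² + 6² = 93.
d(A,C) = 93 > 30 + 19 = 49. Triangle inequality is VIOLATED. (Squared-Euclidean is not a metric — this is a counterexample.)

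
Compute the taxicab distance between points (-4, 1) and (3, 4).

Σ|x_i - y_i| = |-4 - 3| + |1 - 4| = 7 + 3 = 10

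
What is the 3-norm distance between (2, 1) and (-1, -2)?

(Σ|x_i - y_i|^3)^(1/3) = (|2 - (-1)|^3 + |1 - (-2)|^3)^(1/3)
= (3^3 + 3^3)^(1/3) = (27 + 27)^(1/3) = (54)^(1/3) ≈ 3.7798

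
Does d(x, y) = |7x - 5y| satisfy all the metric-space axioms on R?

No. d fails symmetry: d(4, 7) = |7·4 - 5·7| = |-7| = 7, but d(7, 4) = |7·7 - 5·4| = |29| = 29. Since 7 ≠ 29, d(x,y) ≠ d(y,x) in general.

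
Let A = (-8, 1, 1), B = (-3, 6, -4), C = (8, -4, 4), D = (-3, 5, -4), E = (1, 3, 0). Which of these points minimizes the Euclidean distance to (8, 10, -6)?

Distances: d(A) ≈ 19.6469, d(B) ≈ 11.8743, d(C) ≈ 17.2047, d(D) ≈ 12.2474, d(E) ≈ 11.5758. Nearest: E = (1, 3, 0) with distance 11.5758.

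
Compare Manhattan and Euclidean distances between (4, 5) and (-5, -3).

L1 = |4 - (-5)| + |5 - (-3)| = 9 + 8 = 17
L2 = √(9² + 8²) = √145 ≈ 12.0416
L1 ≥ L2 always (equality iff movement is along one axis); L1 > L2 here.
Ratio L1/L2 = 17/√145 ≈ 1.4118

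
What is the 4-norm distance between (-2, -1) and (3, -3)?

(Σ|x_i - y_i|^4)^(1/4) = (|-2 - 3|^4 + |-1 - (-3)|^4)^(1/4)
= (5^4 + 2^4)^(1/4) = (625 + 16)^(1/4) = (641)^(1/4) ≈ 5.0317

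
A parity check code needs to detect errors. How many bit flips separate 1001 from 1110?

Differing positions: 2, 3, 4. Hamming distance = 3.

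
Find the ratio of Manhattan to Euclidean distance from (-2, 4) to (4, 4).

L1 = |-2 - 4| + |4 - 4| = 6 + 0 = 6
L2 = √(6² + 0²) = √36 = 6
L1 ≥ L2 always (equality iff movement is along one axis); L1 = L2 here (movement is along a single axis).
Ratio L1/L2 = 6/6 = 1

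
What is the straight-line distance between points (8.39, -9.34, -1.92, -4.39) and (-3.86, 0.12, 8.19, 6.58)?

√(Σ(x_i - y_i)²) = √((8.39 - (-3.86))² + (-9.34 - 0.12)² + (-1.92 - 8.19)² + (-4.39 - 6.58)²)
= √(12.25² + (-9.46)² + (-10.11)² + (-10.97)²) = √(150.0625 + 89.4916 + 102.2121 + 120.3409) = √462.1071 ≈ 21.4967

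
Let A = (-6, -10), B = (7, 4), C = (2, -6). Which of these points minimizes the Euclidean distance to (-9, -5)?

Distances: d(A) ≈ 5.831, d(B) ≈ 18.3576, d(C) ≈ 11.0454. Nearest: A = (-6, -10) with distance 5.831.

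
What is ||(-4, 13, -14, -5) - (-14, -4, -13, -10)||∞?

max(|x_i - y_i|) = max(|-4 - (-14)|, |13 - (-4)|, |-14 - (-13)|, |-5 - (-10)|) = max(10, 17, 1, 5) = 17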